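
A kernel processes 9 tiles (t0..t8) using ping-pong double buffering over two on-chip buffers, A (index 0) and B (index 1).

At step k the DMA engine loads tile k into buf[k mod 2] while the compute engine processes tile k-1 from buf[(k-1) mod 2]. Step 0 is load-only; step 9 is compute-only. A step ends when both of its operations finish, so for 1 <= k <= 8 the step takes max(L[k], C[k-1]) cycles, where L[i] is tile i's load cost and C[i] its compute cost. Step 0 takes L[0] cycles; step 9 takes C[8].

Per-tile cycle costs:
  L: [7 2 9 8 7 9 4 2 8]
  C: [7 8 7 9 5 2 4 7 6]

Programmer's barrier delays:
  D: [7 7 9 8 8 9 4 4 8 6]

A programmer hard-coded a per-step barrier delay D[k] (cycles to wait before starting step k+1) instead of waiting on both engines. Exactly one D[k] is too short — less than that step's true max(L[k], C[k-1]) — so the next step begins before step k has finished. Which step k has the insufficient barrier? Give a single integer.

step 0: need L[0]=7 = 7; D[0]=7 ok
step 1: need max(L[1]=2,C[0]=7) = 7; D[1]=7 ok
step 2: need max(L[2]=9,C[1]=8) = 9; D[2]=9 ok
step 3: need max(L[3]=8,C[2]=7) = 8; D[3]=8 ok
step 4: need max(L[4]=7,C[3]=9) = 9; D[4]=8 SHORT
step 5: need max(L[5]=9,C[4]=5) = 9; D[5]=9 ok
step 6: need max(L[6]=4,C[5]=2) = 4; D[6]=4 ok
step 7: need max(L[7]=2,C[6]=4) = 4; D[7]=4 ok
step 8: need max(L[8]=8,C[7]=7) = 8; D[8]=8 ok
step 9: need C[8]=6 = 6; D[9]=6 ok

hazard at step 4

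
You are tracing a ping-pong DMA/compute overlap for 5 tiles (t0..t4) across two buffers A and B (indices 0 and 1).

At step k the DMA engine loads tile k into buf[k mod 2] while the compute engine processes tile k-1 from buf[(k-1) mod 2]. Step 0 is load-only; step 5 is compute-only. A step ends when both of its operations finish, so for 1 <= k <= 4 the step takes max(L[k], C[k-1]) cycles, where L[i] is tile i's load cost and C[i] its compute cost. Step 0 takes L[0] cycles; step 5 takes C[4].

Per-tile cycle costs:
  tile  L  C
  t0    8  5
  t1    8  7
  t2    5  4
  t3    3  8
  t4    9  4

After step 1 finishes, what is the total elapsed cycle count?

end_cycle[1] = 16

  0. 8=8c; end=8; A:t0 B:-
  1. max(8,5)=8c; end=16; A:t0 B:t1
  2. max(5,7)=7c; end=23; A:t2 B:t1
  3. max(3,4)=4c; end=27; A:t2 B:t3
  4. max(9,8)=9c; end=36; A:t4 B:t3
  5. 4=4c; end=40; A:t4 B:t3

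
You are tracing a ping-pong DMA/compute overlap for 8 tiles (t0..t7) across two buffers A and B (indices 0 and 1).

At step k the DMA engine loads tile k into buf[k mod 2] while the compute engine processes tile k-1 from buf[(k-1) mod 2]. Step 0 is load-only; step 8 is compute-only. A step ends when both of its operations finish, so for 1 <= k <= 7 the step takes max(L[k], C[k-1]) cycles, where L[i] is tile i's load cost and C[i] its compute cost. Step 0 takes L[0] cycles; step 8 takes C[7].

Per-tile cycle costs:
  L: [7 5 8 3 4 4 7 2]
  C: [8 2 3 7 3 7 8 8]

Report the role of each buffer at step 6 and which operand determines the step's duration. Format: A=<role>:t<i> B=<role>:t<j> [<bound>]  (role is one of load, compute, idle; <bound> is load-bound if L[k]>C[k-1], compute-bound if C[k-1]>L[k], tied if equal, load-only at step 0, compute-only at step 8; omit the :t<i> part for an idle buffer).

k=0 load=t0/7c comp=- wait=7 total=7
k=1 load=t1/5c comp=t0/8c wait=8 total=15
k=2 load=t2/8c comp=t1/2c wait=8 total=23
k=3 load=t3/3c comp=t2/3c wait=3 total=26
k=4 load=t4/4c comp=t3/7c wait=7 total=33
k=5 load=t5/4c comp=t4/3c wait=4 total=37
k=6 load=t6/7c comp=t5/7c wait=7 total=44
k=7 load=t7/2c comp=t6/8c wait=8 total=52
k=8 load=- comp=t7/8c wait=8 total=60

step 6: A=load:t6 B=compute:t5 [tied]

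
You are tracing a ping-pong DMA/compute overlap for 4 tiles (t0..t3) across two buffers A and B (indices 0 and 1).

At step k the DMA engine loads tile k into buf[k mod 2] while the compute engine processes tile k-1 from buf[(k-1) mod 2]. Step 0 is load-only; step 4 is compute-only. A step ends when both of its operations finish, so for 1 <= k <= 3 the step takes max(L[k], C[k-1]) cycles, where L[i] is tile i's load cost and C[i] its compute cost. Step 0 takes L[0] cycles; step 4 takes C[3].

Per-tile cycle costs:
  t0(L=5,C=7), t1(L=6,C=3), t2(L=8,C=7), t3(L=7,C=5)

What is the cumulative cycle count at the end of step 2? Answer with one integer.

end_cycle[2] = 20

  0. 5=5c; end=5; A:t0 B:-
  1. max(6,7)=7c; end=12; A:t0 B:t1
  2. max(8,3)=8c; end=20; A:t2 B:t1
  3. max(7,7)=7c; end=27; A:t2 B:t3
  4. 5=5c; end=32; A:t2 B:t3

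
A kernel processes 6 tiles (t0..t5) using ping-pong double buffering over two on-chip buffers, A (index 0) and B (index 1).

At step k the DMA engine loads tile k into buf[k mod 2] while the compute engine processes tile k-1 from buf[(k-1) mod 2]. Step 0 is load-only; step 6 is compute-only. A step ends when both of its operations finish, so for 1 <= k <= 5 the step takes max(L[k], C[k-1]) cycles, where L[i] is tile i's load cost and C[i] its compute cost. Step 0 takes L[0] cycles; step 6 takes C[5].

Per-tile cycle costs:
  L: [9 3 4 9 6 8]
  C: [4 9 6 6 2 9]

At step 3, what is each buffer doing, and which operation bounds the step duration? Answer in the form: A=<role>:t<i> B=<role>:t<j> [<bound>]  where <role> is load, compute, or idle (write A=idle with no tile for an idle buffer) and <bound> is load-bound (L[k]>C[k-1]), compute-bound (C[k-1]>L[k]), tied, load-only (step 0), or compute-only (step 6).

step 3: A=compute:t2 B=load:t3 [load-bound]

k=0 load=t0/9c comp=- wait=9 total=9
k=1 load=t1/3c comp=t0/4c wait=4 total=13
k=2 load=t2/4c comp=t1/9c wait=9 total=22
k=3 load=t3/9c comp=t2/6c wait=9 total=31
k=4 load=t4/6c comp=t3/6c wait=6 total=37
k=5 load=t5/8c comp=t4/2c wait=8 total=45
k=6 load=- comp=t5/9c wait=9 total=54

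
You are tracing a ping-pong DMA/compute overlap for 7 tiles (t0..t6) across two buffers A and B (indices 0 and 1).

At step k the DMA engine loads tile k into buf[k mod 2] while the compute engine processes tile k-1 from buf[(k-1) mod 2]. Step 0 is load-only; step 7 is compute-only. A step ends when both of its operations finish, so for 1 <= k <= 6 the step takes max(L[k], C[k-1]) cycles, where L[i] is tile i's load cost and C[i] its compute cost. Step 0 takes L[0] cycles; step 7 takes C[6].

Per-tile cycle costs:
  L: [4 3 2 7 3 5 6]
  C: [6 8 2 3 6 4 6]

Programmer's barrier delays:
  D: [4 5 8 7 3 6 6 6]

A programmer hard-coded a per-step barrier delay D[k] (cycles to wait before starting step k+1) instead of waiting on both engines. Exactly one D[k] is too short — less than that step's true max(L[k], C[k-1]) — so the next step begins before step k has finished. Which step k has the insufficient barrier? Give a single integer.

step 0: need L[0]=4 = 4; D[0]=4 ok
step 1: need max(L[1]=3,C[0]=6) = 6; D[1]=5 SHORT
step 2: need max(L[2]=2,C[1]=8) = 8; D[2]=8 ok
step 3: need max(L[3]=7,C[2]=2) = 7; D[3]=7 ok
step 4: need max(L[4]=3,C[3]=3) = 3; D[4]=3 ok
step 5: need max(L[5]=5,C[4]=6) = 6; D[5]=6 ok
step 6: need max(L[6]=6,C[5]=4) = 6; D[6]=6 ok
step 7: need C[6]=6 = 6; D[7]=6 ok

hazard at step 1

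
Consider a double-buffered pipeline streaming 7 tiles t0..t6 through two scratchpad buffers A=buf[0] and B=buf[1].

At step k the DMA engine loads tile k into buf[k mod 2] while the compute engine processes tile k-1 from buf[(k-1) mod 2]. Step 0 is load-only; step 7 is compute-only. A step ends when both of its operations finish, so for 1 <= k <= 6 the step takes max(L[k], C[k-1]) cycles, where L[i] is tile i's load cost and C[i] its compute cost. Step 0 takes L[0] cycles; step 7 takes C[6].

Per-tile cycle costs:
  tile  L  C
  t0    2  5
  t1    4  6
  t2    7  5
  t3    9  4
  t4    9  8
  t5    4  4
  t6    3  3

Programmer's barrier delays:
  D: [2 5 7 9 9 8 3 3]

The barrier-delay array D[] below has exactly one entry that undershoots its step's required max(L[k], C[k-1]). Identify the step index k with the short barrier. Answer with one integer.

hazard at step 6

k=0 barrier L[0]=2→2c, D[0]=2 ok
k=1 barrier max(L[1]=4,C[0]=5)→5c, D[1]=5 ok
k=2 barrier max(L[2]=7,C[1]=6)→7c, D[2]=7 ok
k=3 barrier max(L[3]=9,C[2]=5)→9c, D[3]=9 ok
k=4 barrier max(L[4]=9,C[3]=4)→9c, D[4]=9 ok
k=5 barrier max(L[5]=4,C[4]=8)→8c, D[5]=8 ok
k=6 barrier max(L[6]=3,C[5]=4)→4c, D[6]=3 SHORT
k=7 barrier C[6]=3→3c, D[7]=3 ok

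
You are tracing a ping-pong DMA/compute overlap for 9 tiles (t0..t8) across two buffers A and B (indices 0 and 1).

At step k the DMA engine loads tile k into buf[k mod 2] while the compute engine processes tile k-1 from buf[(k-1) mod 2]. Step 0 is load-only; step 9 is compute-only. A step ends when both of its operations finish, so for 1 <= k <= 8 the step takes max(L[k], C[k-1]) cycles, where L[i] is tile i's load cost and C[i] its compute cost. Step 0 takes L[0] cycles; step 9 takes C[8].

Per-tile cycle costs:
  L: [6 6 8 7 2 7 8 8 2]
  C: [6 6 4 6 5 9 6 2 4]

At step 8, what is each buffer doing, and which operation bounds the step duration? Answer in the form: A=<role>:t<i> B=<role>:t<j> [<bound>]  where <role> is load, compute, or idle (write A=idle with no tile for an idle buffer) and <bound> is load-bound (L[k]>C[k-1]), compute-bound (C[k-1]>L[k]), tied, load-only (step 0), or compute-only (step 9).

step 8: A=load:t8 B=compute:t7 [tied]

step 0: L[0]=6 → dur=6, Σ=6 | A=load:t0 B=idle [load-only]
step 1: L[1]=6 C[0]=6 → dur=6, Σ=12 | A=compute:t0 B=load:t1 [tied]
step 2: L[2]=8 C[1]=6 → dur=8, Σ=20 | A=load:t2 B=compute:t1 [load-bound]
step 3: L[3]=7 C[2]=4 → dur=7, Σ=27 | A=compute:t2 B=load:t3 [load-bound]
step 4: L[4]=2 C[3]=6 → dur=6, Σ=33 | A=load:t4 B=compute:t3 [compute-bound]
step 5: L[5]=7 C[4]=5 → dur=7, Σ=40 | A=compute:t4 B=load:t5 [load-bound]
step 6: L[6]=8 C[5]=9 → dur=9, Σ=49 | A=load:t6 B=compute:t5 [compute-bound]
step 7: L[7]=8 C[6]=6 → dur=8, Σ=57 | A=compute:t6 B=load:t7 [load-bound]
step 8: L[8]=2 C[7]=2 → dur=2, Σ=59 | A=load:t8 B=compute:t7 [tied]
step 9: C[8]=4 → dur=4, Σ=63 | A=compute:t8 B=idle [compute-only]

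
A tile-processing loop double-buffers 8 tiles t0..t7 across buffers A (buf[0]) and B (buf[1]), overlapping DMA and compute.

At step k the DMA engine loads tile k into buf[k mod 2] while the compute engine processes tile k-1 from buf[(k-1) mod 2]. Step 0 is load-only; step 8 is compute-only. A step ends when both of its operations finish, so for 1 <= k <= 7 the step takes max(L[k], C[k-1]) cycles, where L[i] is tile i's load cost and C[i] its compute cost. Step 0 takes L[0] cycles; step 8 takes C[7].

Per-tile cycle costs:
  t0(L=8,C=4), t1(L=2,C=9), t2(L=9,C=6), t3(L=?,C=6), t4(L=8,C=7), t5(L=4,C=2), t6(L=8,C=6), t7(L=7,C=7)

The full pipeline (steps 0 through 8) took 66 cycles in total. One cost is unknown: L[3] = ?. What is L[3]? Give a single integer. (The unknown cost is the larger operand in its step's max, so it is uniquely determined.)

L[3] = 8

step 0 → dur = L[0]=8 = 8
step 1 → dur = max(L[1]=2, C[0]=4) = 4
step 2 → dur = max(L[2]=9, C[1]=9) = 9
step 3 → dur = max(L[3]=?, C[2]=6) = L[3]  (unknown; binding)
step 4 → dur = max(L[4]=8, C[3]=6) = 8
step 5 → dur = max(L[5]=4, C[4]=7) = 7
step 6 → dur = max(L[6]=8, C[5]=2) = 8
step 7 → dur = max(L[7]=7, C[6]=6) = 7
step 8 → dur = C[7]=7 = 7
sum of known step durations = 58
dur[3] = total - known = 66 - 58 = 8
L[3] is the binding max in step 3, so L[3] = dur[3] = 8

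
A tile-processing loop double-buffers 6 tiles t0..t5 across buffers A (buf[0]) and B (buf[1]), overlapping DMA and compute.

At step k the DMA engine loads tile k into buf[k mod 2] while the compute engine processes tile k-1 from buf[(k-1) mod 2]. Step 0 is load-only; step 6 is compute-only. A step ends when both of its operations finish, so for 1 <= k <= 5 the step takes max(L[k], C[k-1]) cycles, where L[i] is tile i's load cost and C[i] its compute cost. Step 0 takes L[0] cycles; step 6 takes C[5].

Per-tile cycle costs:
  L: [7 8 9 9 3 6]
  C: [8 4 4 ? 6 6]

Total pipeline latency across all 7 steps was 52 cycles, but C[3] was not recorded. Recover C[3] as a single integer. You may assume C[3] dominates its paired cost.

C[3] = 7

step 0 → dur = L[0]=7 = 7
step 1 → dur = max(L[1]=8, C[0]=8) = 8
step 2 → dur = max(L[2]=9, C[1]=4) = 9
step 3 → dur = max(L[3]=9, C[2]=4) = 9
step 4 → dur = max(L[4]=3, C[3]=?) = C[3]  (unknown; binding)
step 5 → dur = max(L[5]=6, C[4]=6) = 6
step 6 → dur = C[5]=6 = 6
sum of known step durations = 45
dur[4] = total - known = 52 - 45 = 7
C[3] is the binding max in step 4, so C[3] = dur[4] = 7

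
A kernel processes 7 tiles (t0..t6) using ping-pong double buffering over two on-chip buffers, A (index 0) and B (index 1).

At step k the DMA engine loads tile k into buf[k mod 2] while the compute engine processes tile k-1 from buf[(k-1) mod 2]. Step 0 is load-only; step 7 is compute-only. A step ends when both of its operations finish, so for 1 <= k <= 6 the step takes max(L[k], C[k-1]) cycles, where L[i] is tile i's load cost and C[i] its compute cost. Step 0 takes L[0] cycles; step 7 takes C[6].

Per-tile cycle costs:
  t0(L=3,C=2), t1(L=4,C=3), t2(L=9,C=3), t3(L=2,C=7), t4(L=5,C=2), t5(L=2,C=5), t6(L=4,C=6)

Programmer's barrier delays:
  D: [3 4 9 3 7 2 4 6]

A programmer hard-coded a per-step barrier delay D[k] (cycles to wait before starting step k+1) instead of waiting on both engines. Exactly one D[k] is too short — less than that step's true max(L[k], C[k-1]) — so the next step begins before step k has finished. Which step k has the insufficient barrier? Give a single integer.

[0] required=L[0]=3=3 vs D=3 ok
[1] required=max(L[1]=4,C[0]=2)=4 vs D=4 ok
[2] required=max(L[2]=9,C[1]=3)=9 vs D=9 ok
[3] required=max(L[3]=2,C[2]=3)=3 vs D=3 ok
[4] required=max(L[4]=5,C[3]=7)=7 vs D=7 ok
[5] required=max(L[5]=2,C[4]=2)=2 vs D=2 ok
[6] required=max(L[6]=4,C[5]=5)=5 vs D=4 SHORT
[7] required=C[6]=6=6 vs D=6 ok

hazard at step 6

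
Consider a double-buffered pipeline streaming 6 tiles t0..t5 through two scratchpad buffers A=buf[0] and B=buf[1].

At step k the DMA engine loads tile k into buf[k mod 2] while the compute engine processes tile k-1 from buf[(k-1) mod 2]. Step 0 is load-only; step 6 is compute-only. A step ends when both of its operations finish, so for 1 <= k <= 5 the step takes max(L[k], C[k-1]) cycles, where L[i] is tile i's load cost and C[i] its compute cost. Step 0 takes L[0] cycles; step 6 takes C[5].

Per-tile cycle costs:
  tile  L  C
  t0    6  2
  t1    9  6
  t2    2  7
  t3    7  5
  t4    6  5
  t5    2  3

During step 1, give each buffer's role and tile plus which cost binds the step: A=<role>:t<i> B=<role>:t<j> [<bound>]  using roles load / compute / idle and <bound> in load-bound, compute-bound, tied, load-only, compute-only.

step 1: A=compute:t0 B=load:t1 [load-bound]

  0. 6=6c; end=6; A:t0 B:-
  1. max(9,2)=9c; end=15; A:t0 B:t1
  2. max(2,6)=6c; end=21; A:t2 B:t1
  3. max(7,7)=7c; end=28; A:t2 B:t3
  4. max(6,5)=6c; end=34; A:t4 B:t3
  5. max(2,5)=5c; end=39; A:t4 B:t5
  6. 3=3c; end=42; A:t4 B:t5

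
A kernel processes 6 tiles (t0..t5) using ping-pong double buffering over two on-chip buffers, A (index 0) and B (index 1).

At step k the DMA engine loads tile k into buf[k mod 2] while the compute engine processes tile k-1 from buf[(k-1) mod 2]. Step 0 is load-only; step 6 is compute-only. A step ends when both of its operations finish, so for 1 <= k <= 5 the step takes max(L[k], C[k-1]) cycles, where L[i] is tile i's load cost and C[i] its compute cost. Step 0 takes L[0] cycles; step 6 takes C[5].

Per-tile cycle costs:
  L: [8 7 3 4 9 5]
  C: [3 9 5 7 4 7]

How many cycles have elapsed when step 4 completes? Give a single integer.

end_cycle[4] = 38

step 0: L[0]=8 → dur=8, Σ=8 | A=load:t0 B=idle [load-only]
step 1: L[1]=7 C[0]=3 → dur=7, Σ=15 | A=compute:t0 B=load:t1 [load-bound]
step 2: L[2]=3 C[1]=9 → dur=9, Σ=24 | A=load:t2 B=compute:t1 [compute-bound]
step 3: L[3]=4 C[2]=5 → dur=5, Σ=29 | A=compute:t2 B=load:t3 [compute-bound]
step 4: L[4]=9 C[3]=7 → dur=9, Σ=38 | A=load:t4 B=compute:t3 [load-bound]
step 5: L[5]=5 C[4]=4 → dur=5, Σ=43 | A=compute:t4 B=load:t5 [load-bound]
step 6: C[5]=7 → dur=7, Σ=50 | A=idle B=compute:t5 [compute-only]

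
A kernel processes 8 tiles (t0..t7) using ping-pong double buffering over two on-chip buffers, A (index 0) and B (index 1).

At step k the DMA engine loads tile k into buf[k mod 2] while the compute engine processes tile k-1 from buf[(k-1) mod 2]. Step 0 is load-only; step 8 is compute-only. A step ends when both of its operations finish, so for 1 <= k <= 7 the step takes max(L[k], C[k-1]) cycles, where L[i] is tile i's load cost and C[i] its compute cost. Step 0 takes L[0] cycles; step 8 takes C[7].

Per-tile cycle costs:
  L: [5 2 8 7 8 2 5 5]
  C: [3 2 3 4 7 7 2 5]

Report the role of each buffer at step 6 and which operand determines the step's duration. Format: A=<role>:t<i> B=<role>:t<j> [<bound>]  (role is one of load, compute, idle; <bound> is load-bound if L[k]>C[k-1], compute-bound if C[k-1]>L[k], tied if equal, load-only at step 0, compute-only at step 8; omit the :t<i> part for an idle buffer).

step 0: L[0]=5 → dur=5, Σ=5 | A=load:t0 B=idle [load-only]
step 1: L[1]=2 C[0]=3 → dur=3, Σ=8 | A=compute:t0 B=load:t1 [compute-bound]
step 2: L[2]=8 C[1]=2 → dur=8, Σ=16 | A=load:t2 B=compute:t1 [load-bound]
step 3: L[3]=7 C[2]=3 → dur=7, Σ=23 | A=compute:t2 B=load:t3 [load-bound]
step 4: L[4]=8 C[3]=4 → dur=8, Σ=31 | A=load:t4 B=compute:t3 [load-bound]
step 5: L[5]=2 C[4]=7 → dur=7, Σ=38 | A=compute:t4 B=load:t5 [compute-bound]
step 6: L[6]=5 C[5]=7 → dur=7, Σ=45 | A=load:t6 B=compute:t5 [compute-bound]
step 7: L[7]=5 C[6]=2 → dur=5, Σ=50 | A=compute:t6 B=load:t7 [load-bound]
step 8: C[7]=5 → dur=5, Σ=55 | A=idle B=compute:t7 [compute-only]

step 6: A=load:t6 B=compute:t5 [compute-bound]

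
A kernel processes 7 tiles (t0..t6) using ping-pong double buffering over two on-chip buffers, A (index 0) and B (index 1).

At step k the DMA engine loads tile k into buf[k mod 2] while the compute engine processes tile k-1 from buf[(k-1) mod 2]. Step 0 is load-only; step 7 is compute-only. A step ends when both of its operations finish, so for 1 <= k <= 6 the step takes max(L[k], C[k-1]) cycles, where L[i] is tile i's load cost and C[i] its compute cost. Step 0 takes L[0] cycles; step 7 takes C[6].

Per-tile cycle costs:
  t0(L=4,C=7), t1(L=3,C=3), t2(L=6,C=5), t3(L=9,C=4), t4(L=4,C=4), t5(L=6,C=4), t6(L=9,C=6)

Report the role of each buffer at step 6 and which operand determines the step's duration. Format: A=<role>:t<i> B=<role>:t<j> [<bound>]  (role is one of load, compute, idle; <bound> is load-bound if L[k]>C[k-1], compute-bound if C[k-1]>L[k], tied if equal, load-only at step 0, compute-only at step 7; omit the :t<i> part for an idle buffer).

step 6: A=load:t6 B=compute:t5 [load-bound]

k=0 load=t0/4c comp=- wait=4 total=4
k=1 load=t1/3c comp=t0/7c wait=7 total=11
k=2 load=t2/6c comp=t1/3c wait=6 total=17
k=3 load=t3/9c comp=t2/5c wait=9 total=26
k=4 load=t4/4c comp=t3/4c wait=4 total=30
k=5 load=t5/6c comp=t4/4c wait=6 total=36
k=6 load=t6/9c comp=t5/4c wait=9 total=45
k=7 load=- comp=t6/6c wait=6 total=51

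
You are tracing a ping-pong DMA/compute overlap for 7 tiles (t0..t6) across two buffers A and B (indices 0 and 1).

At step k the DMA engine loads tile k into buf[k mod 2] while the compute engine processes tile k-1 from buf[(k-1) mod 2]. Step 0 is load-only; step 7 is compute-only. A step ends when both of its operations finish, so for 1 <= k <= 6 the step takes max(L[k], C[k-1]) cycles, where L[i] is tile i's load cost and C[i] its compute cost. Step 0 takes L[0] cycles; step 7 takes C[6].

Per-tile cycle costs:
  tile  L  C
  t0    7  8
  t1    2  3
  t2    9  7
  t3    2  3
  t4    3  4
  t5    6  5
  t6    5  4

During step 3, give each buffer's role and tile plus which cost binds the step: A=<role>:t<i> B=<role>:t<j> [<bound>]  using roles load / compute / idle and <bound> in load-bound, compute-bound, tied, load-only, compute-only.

step 3: A=compute:t2 B=load:t3 [compute-bound]

step 0: L[0]=7 → dur=7, Σ=7 | A=load:t0 B=idle [load-only]
step 1: L[1]=2 C[0]=8 → dur=8, Σ=15 | A=compute:t0 B=load:t1 [compute-bound]
step 2: L[2]=9 C[1]=3 → dur=9, Σ=24 | A=load:t2 B=compute:t1 [load-bound]
step 3: L[3]=2 C[2]=7 → dur=7, Σ=31 | A=compute:t2 B=load:t3 [compute-bound]
step 4: L[4]=3 C[3]=3 → dur=3, Σ=34 | A=load:t4 B=compute:t3 [tied]
step 5: L[5]=6 C[4]=4 → dur=6, Σ=40 | A=compute:t4 B=load:t5 [load-bound]
step 6: L[6]=5 C[5]=5 → dur=5, Σ=45 | A=load:t6 B=compute:t5 [tied]
step 7: C[6]=4 → dur=4, Σ=49 | A=compute:t6 B=idle [compute-only]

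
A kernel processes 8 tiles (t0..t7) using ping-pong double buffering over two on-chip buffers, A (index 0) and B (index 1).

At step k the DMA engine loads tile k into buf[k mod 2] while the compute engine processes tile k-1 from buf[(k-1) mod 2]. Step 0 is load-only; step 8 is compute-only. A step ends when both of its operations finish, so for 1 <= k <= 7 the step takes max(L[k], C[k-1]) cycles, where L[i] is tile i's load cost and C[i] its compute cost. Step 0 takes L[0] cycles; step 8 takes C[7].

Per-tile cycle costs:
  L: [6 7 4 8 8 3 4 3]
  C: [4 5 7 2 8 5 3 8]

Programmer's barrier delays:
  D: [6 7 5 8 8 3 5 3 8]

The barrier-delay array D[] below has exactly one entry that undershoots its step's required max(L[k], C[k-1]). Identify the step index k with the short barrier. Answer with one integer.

hazard at step 5

step 0: need L[0]=6 = 6; D[0]=6 ok
step 1: need max(L[1]=7,C[0]=4) = 7; D[1]=7 ok
step 2: need max(L[2]=4,C[1]=5) = 5; D[2]=5 ok
step 3: need max(L[3]=8,C[2]=7) = 8; D[3]=8 ok
step 4: need max(L[4]=8,C[3]=2) = 8; D[4]=8 ok
step 5: need max(L[5]=3,C[4]=8) = 8; D[5]=3 SHORT
step 6: need max(L[6]=4,C[5]=5) = 5; D[6]=5 ok
step 7: need max(L[7]=3,C[6]=3) = 3; D[7]=3 ok
step 8: need C[7]=8 = 8; D[8]=8 ok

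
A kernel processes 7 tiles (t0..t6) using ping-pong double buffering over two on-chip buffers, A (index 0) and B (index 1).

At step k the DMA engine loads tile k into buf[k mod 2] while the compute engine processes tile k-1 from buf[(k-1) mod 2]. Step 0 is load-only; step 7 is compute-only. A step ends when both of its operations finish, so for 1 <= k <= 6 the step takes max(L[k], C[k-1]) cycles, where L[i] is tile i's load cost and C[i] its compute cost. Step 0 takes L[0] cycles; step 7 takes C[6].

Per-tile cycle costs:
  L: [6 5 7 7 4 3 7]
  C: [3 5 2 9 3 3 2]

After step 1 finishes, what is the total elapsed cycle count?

[0] DMA t0→A (6c) ∥ CU idle ⇒ 6c, clock 6
[1] DMA t1→B (5c) ∥ CU A:t0 (3c) ⇒ 5c, clock 11
[2] DMA t2→A (7c) ∥ CU B:t1 (5c) ⇒ 7c, clock 18
[3] DMA t3→B (7c) ∥ CU A:t2 (2c) ⇒ 7c, clock 25
[4] DMA t4→A (4c) ∥ CU B:t3 (9c) ⇒ 9c, clock 34
[5] DMA t5→B (3c) ∥ CU A:t4 (3c) ⇒ 3c, clock 37
[6] DMA t6→A (7c) ∥ CU B:t5 (3c) ⇒ 7c, clock 44
[7] DMA idle ∥ CU A:t6 (2c) ⇒ 2c, clock 46

end_cycle[1] = 11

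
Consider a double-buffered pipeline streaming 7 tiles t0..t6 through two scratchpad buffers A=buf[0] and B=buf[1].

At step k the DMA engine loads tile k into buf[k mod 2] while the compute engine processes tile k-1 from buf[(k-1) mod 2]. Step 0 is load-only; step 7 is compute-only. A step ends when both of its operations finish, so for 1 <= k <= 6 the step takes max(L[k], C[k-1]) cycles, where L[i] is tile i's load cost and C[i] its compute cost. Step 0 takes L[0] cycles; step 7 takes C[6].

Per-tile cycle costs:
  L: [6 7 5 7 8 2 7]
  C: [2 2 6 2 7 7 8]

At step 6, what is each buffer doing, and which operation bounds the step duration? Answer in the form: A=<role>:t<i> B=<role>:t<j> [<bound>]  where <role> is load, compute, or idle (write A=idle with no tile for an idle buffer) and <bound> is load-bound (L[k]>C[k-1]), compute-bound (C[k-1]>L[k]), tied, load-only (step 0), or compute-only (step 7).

step 0: L[0]=6 → dur=6, Σ=6 | A=load:t0 B=idle [load-only]
step 1: L[1]=7 C[0]=2 → dur=7, Σ=13 | A=compute:t0 B=load:t1 [load-bound]
step 2: L[2]=5 C[1]=2 → dur=5, Σ=18 | A=load:t2 B=compute:t1 [load-bound]
step 3: L[3]=7 C[2]=6 → dur=7, Σ=25 | A=compute:t2 B=load:t3 [load-bound]
step 4: L[4]=8 C[3]=2 → dur=8, Σ=33 | A=load:t4 B=compute:t3 [load-bound]
step 5: L[5]=2 C[4]=7 → dur=7, Σ=40 | A=compute:t4 B=load:t5 [compute-bound]
step 6: L[6]=7 C[5]=7 → dur=7, Σ=47 | A=load:t6 B=compute:t5 [tied]
step 7: C[6]=8 → dur=8, Σ=55 | A=compute:t6 B=idle [compute-only]

step 6: A=load:t6 B=compute:t5 [tied]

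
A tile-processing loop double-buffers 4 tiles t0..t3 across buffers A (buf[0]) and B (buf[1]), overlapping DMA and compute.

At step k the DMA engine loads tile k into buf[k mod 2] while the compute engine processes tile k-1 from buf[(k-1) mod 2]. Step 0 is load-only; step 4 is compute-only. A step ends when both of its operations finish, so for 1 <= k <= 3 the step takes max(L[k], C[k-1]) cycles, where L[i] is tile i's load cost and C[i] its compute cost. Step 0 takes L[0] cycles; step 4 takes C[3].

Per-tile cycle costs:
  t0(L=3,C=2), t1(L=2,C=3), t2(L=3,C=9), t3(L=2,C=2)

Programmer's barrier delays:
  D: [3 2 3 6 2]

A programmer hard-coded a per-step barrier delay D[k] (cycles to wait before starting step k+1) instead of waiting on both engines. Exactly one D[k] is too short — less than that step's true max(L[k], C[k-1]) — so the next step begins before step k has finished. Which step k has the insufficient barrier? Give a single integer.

hazard at step 3

step 0: need L[0]=3 = 3; D[0]=3 ok
step 1: need max(L[1]=2,C[0]=2) = 2; D[1]=2 ok
step 2: need max(L[2]=3,C[1]=3) = 3; D[2]=3 ok
step 3: need max(L[3]=2,C[2]=9) = 9; D[3]=6 SHORT
step 4: need C[3]=2 = 2; D[4]=2 ok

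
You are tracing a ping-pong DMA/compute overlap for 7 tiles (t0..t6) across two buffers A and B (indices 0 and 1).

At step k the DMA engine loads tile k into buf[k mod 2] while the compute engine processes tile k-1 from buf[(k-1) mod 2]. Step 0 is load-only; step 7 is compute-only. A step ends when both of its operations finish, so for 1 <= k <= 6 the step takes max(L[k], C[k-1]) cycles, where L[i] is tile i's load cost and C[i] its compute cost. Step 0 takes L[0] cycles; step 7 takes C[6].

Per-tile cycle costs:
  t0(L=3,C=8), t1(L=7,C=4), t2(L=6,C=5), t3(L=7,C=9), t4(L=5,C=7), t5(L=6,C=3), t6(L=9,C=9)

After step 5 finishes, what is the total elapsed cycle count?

end_cycle[5] = 40

[0] DMA t0→A (3c) ∥ CU idle ⇒ 3c, clock 3
[1] DMA t1→B (7c) ∥ CU A:t0 (8c) ⇒ 8c, clock 11
[2] DMA t2→A (6c) ∥ CU B:t1 (4c) ⇒ 6c, clock 17
[3] DMA t3→B (7c) ∥ CU A:t2 (5c) ⇒ 7c, clock 24
[4] DMA t4→A (5c) ∥ CU B:t3 (9c) ⇒ 9c, clock 33
[5] DMA t5→B (6c) ∥ CU A:t4 (7c) ⇒ 7c, clock 40
[6] DMA t6→A (9c) ∥ CU B:t5 (3c) ⇒ 9c, clock 49
[7] DMA idle ∥ CU A:t6 (9c) ⇒ 9c, clock 58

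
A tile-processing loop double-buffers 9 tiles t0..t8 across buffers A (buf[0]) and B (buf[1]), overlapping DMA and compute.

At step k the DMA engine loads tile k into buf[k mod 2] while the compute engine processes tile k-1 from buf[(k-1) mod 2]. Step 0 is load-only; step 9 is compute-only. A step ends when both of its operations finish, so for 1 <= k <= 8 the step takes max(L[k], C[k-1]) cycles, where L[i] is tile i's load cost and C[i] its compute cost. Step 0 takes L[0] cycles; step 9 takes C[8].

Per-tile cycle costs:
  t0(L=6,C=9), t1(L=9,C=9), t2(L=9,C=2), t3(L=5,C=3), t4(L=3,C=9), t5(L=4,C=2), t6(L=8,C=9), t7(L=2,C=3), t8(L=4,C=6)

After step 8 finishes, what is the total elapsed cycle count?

end_cycle[8] = 62

[0] DMA t0→A (6c) ∥ CU idle ⇒ 6c, clock 6
[1] DMA t1→B (9c) ∥ CU A:t0 (9c) ⇒ 9c, clock 15
[2] DMA t2→A (9c) ∥ CU B:t1 (9c) ⇒ 9c, clock 24
[3] DMA t3→B (5c) ∥ CU A:t2 (2c) ⇒ 5c, clock 29
[4] DMA t4→A (3c) ∥ CU B:t3 (3c) ⇒ 3c, clock 32
[5] DMA t5→B (4c) ∥ CU A:t4 (9c) ⇒ 9c, clock 41
[6] DMA t6→A (8c) ∥ CU B:t5 (2c) ⇒ 8c, clock 49
[7] DMA t7→B (2c) ∥ CU A:t6 (9c) ⇒ 9c, clock 58
[8] DMA t8→A (4c) ∥ CU B:t7 (3c) ⇒ 4c, clock 62
[9] DMA idle ∥ CU A:t8 (6c) ⇒ 6c, clock 68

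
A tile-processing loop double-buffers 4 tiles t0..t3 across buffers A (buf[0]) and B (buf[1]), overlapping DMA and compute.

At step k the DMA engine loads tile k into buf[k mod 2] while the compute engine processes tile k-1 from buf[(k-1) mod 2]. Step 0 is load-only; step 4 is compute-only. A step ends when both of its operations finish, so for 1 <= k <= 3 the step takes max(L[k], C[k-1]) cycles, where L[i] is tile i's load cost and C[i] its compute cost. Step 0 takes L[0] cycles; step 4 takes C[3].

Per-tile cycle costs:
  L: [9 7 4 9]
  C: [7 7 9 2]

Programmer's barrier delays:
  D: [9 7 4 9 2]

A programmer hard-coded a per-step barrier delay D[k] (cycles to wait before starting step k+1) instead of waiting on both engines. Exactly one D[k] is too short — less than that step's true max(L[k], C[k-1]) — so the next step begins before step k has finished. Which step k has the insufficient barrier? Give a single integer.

hazard at step 2

k=0 barrier L[0]=9→9c, D[0]=9 ok
k=1 barrier max(L[1]=7,C[0]=7)→7c, D[1]=7 ok
k=2 barrier max(L[2]=4,C[1]=7)→7c, D[2]=4 SHORT
k=3 barrier max(L[3]=9,C[2]=9)→9c, D[3]=9 ok
k=4 barrier C[3]=2→2c, D[4]=2 ok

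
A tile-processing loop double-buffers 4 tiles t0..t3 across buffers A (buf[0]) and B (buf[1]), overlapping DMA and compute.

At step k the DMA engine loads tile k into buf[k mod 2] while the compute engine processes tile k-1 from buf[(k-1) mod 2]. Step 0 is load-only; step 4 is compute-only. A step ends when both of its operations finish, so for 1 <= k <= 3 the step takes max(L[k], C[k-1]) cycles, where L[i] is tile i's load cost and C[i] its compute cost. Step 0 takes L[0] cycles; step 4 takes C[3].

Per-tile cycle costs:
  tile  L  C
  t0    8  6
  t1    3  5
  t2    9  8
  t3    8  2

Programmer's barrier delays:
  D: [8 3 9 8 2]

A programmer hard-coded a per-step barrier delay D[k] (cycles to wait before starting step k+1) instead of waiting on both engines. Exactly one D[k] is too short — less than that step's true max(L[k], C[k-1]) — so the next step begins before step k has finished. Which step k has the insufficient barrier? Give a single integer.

[0] required=L[0]=8=8 vs D=8 ok
[1] required=max(L[1]=3,C[0]=6)=6 vs D=3 SHORT
[2] required=max(L[2]=9,C[1]=5)=9 vs D=9 ok
[3] required=max(L[3]=8,C[2]=8)=8 vs D=8 ok
[4] required=C[3]=2=2 vs D=2 ok

hazard at step 1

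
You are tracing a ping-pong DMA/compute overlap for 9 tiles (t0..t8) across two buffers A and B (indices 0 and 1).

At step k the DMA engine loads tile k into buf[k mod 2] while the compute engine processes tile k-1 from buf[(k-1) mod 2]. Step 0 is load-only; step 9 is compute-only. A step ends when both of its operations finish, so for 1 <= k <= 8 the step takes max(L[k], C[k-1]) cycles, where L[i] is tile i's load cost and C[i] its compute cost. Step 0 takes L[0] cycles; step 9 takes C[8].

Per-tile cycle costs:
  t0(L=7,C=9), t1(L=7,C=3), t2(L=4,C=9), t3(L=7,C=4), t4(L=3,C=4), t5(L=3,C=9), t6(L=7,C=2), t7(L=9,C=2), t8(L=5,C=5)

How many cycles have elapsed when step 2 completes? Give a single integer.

[0] DMA t0→A (7c) ∥ CU idle ⇒ 7c, clock 7
[1] DMA t1→B (7c) ∥ CU A:t0 (9c) ⇒ 9c, clock 16
[2] DMA t2→A (4c) ∥ CU B:t1 (3c) ⇒ 4c, clock 20
[3] DMA t3→B (7c) ∥ CU A:t2 (9c) ⇒ 9c, clock 29
[4] DMA t4→A (3c) ∥ CU B:t3 (4c) ⇒ 4c, clock 33
[5] DMA t5→B (3c) ∥ CU A:t4 (4c) ⇒ 4c, clock 37
[6] DMA t6→A (7c) ∥ CU B:t5 (9c) ⇒ 9c, clock 46
[7] DMA t7→B (9c) ∥ CU A:t6 (2c) ⇒ 9c, clock 55
[8] DMA t8→A (5c) ∥ CU B:t7 (2c) ⇒ 5c, clock 60
[9] DMA idle ∥ CU A:t8 (5c) ⇒ 5c, clock 65

end_cycle[2] = 20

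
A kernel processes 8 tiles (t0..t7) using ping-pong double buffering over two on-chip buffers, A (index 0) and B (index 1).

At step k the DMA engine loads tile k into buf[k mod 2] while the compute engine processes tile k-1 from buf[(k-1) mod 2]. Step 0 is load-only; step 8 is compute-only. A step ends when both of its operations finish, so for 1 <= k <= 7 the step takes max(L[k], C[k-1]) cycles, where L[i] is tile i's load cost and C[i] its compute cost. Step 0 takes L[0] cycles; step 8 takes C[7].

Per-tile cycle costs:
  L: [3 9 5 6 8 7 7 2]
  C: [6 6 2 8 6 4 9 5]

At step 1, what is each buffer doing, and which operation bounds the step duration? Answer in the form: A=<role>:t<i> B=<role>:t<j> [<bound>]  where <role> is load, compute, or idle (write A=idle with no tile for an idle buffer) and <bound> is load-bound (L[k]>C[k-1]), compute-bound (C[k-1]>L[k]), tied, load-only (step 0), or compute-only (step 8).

step 1: A=compute:t0 B=load:t1 [load-bound]

[0] DMA t0→A (3c) ∥ CU idle ⇒ 3c, clock 3
[1] DMA t1→B (9c) ∥ CU A:t0 (6c) ⇒ 9c, clock 12
[2] DMA t2→A (5c) ∥ CU B:t1 (6c) ⇒ 6c, clock 18
[3] DMA t3→B (6c) ∥ CU A:t2 (2c) ⇒ 6c, clock 24
[4] DMA t4→A (8c) ∥ CU B:t3 (8c) ⇒ 8c, clock 32
[5] DMA t5→B (7c) ∥ CU A:t4 (6c) ⇒ 7c, clock 39
[6] DMA t6→A (7c) ∥ CU B:t5 (4c) ⇒ 7c, clock 46
[7] DMA t7→B (2c) ∥ CU A:t6 (9c) ⇒ 9c, clock 55
[8] DMA idle ∥ CU B:t7 (5c) ⇒ 5c, clock 60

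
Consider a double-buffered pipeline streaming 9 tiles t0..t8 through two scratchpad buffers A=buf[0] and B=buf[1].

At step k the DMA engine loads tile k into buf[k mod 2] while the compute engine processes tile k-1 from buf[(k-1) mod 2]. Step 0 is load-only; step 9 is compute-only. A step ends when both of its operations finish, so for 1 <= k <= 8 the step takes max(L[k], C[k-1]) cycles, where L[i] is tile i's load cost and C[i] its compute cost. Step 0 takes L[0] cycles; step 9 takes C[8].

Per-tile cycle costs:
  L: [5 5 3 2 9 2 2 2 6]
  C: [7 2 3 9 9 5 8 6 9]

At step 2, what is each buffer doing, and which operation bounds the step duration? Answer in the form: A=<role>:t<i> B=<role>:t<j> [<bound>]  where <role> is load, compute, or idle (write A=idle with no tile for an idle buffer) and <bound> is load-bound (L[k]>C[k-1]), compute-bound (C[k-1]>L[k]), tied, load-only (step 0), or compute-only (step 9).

step 2: A=load:t2 B=compute:t1 [load-bound]

  0. 5=5c; end=5; A:t0 B:-
  1. max(5,7)=7c; end=12; A:t0 B:t1
  2. max(3,2)=3c; end=15; A:t2 B:t1
  3. max(2,3)=3c; end=18; A:t2 B:t3
  4. max(9,9)=9c; end=27; A:t4 B:t3
  5. max(2,9)=9c; end=36; A:t4 B:t5
  6. max(2,5)=5c; end=41; A:t6 B:t5
  7. max(2,8)=8c; end=49; A:t6 B:t7
  8. max(6,6)=6c; end=55; A:t8 B:t7
  9. 9=9c; end=64; A:t8 B:t7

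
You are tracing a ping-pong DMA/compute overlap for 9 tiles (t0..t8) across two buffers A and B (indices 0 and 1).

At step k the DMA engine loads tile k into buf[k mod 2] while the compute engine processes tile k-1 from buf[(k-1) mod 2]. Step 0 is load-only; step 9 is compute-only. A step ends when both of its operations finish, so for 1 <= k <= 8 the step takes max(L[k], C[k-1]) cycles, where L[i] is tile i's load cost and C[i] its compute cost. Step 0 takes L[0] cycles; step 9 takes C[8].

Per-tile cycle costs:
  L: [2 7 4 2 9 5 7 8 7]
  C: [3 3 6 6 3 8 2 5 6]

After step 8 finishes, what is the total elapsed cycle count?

end_cycle[8] = 56

step 0: L[0]=2 → dur=2, Σ=2 | A=load:t0 B=idle [load-only]
step 1: L[1]=7 C[0]=3 → dur=7, Σ=9 | A=compute:t0 B=load:t1 [load-bound]
step 2: L[2]=4 C[1]=3 → dur=4, Σ=13 | A=load:t2 B=compute:t1 [load-bound]
step 3: L[3]=2 C[2]=6 → dur=6, Σ=19 | A=compute:t2 B=load:t3 [compute-bound]
step 4: L[4]=9 C[3]=6 → dur=9, Σ=28 | A=load:t4 B=compute:t3 [load-bound]
step 5: L[5]=5 C[4]=3 → dur=5, Σ=33 | A=compute:t4 B=load:t5 [load-bound]
step 6: L[6]=7 C[5]=8 → dur=8, Σ=41 | A=load:t6 B=compute:t5 [compute-bound]
step 7: L[7]=8 C[6]=2 → dur=8, Σ=49 | A=compute:t6 B=load:t7 [load-bound]
step 8: L[8]=7 C[7]=5 → dur=7, Σ=56 | A=load:t8 B=compute:t7 [load-bound]
step 9: C[8]=6 → dur=6, Σ=62 | A=compute:t8 B=idle [compute-only]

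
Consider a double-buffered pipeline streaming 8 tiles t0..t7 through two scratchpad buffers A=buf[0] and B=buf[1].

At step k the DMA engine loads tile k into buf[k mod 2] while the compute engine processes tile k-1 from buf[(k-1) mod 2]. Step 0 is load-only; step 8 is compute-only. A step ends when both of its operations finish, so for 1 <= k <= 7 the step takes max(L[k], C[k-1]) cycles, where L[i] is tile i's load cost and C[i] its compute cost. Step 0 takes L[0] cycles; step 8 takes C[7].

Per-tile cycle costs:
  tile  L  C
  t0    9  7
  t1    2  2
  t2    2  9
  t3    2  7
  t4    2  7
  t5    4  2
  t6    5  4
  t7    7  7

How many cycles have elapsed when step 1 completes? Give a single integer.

end_cycle[1] = 16

  0. 9=9c; end=9; A:t0 B:-
  1. max(2,7)=7c; end=16; A:t0 B:t1
  2. max(2,2)=2c; end=18; A:t2 B:t1
  3. max(2,9)=9c; end=27; A:t2 B:t3
  4. max(2,7)=7c; end=34; A:t4 B:t3
  5. max(4,7)=7c; end=41; A:t4 B:t5
  6. max(5,2)=5c; end=46; A:t6 B:t5
  7. max(7,4)=7c; end=53; A:t6 B:t7
  8. 7=7c; end=60; A:t6 B:t7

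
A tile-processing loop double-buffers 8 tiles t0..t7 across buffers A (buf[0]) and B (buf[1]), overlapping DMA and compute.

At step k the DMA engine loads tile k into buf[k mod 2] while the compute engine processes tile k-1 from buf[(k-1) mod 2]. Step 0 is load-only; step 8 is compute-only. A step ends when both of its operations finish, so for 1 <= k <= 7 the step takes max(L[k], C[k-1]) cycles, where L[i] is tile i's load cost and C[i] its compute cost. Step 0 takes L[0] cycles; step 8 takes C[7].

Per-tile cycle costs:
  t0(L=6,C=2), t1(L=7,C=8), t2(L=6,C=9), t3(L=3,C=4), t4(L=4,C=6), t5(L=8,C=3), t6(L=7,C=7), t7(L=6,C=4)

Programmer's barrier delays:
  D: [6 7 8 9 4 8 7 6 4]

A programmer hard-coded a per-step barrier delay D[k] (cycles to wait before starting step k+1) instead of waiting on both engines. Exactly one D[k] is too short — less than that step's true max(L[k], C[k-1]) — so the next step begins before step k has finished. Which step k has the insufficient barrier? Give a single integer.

hazard at step 7

[0] required=L[0]=6=6 vs D=6 ok
[1] required=max(L[1]=7,C[0]=2)=7 vs D=7 ok
[2] required=max(L[2]=6,C[1]=8)=8 vs D=8 ok
[3] required=max(L[3]=3,C[2]=9)=9 vs D=9 ok
[4] required=max(L[4]=4,C[3]=4)=4 vs D=4 ok
[5] required=max(L[5]=8,C[4]=6)=8 vs D=8 ok
[6] required=max(L[6]=7,C[5]=3)=7 vs D=7 ok
[7] required=max(L[7]=6,C[6]=7)=7 vs D=6 SHORT
[8] required=C[7]=4=4 vs D=4 ok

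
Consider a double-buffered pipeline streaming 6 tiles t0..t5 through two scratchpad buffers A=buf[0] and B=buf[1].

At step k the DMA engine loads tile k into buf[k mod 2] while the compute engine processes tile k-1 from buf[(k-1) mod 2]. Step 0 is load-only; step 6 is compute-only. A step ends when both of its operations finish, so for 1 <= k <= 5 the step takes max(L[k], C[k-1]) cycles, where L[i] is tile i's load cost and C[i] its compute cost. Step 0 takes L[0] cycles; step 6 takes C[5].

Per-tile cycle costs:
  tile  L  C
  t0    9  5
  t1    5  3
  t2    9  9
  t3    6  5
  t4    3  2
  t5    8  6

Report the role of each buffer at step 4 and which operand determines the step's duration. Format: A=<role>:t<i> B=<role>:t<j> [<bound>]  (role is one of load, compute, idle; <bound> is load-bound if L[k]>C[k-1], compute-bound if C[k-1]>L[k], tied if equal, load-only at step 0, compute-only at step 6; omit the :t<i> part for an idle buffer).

step 4: A=load:t4 B=compute:t3 [compute-bound]

step 0: L[0]=9 → dur=9, Σ=9 | A=load:t0 B=idle [load-only]
step 1: L[1]=5 C[0]=5 → dur=5, Σ=14 | A=compute:t0 B=load:t1 [tied]
step 2: L[2]=9 C[1]=3 → dur=9, Σ=23 | A=load:t2 B=compute:t1 [load-bound]
step 3: L[3]=6 C[2]=9 → dur=9, Σ=32 | A=compute:t2 B=load:t3 [compute-bound]
step 4: L[4]=3 C[3]=5 → dur=5, Σ=37 | A=load:t4 B=compute:t3 [compute-bound]
step 5: L[5]=8 C[4]=2 → dur=8, Σ=45 | A=compute:t4 B=load:t5 [load-bound]
step 6: C[5]=6 → dur=6, Σ=51 | A=idle B=compute:t5 [compute-only]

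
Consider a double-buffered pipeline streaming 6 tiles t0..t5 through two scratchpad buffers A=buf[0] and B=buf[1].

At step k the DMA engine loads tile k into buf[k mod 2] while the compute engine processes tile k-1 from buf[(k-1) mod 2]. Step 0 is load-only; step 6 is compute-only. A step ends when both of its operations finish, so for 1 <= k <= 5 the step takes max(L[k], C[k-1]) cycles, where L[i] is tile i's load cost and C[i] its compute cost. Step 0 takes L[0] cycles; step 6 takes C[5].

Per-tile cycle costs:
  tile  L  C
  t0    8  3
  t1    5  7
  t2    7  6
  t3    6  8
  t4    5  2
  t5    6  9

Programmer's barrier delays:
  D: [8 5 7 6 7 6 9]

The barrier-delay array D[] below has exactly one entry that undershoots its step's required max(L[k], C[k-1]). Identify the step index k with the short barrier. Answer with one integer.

hazard at step 4

k=0 barrier L[0]=8→8c, D[0]=8 ok
k=1 barrier max(L[1]=5,C[0]=3)→5c, D[1]=5 ok
k=2 barrier max(L[2]=7,C[1]=7)→7c, D[2]=7 ok
k=3 barrier max(L[3]=6,C[2]=6)→6c, D[3]=6 ok
k=4 barrier max(L[4]=5,C[3]=8)→8c, D[4]=7 SHORT
k=5 barrier max(L[5]=6,C[4]=2)→6c, D[5]=6 ok
k=6 barrier C[5]=9→9c, D[6]=9 ok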